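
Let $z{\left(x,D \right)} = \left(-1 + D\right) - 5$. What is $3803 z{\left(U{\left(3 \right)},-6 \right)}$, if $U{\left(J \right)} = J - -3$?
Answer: $-45636$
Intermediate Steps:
$U{\left(J \right)} = 3 + J$ ($U{\left(J \right)} = J + 3 = 3 + J$)
$z{\left(x,D \right)} = -6 + D$
$3803 z{\left(U{\left(3 \right)},-6 \right)} = 3803 \left(-6 - 6\right) = 3803 \left(-12\right) = -45636$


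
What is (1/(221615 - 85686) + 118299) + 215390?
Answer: 45358012082/135929 ≈ 3.3369e+5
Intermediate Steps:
(1/(221615 - 85686) + 118299) + 215390 = (1/135929 + 118299) + 215390 = 16080264772/135929 + 215390 = 45358012082/135929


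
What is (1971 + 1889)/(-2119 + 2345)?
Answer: 1930/113 ≈ 17.080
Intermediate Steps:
(1971 + 1889)/(-2119 + 2345) = 3860/226 = 3860*(1/226) = 1930/113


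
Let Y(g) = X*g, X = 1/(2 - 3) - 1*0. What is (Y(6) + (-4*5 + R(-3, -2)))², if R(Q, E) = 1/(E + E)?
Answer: 11025/16 ≈ 689.06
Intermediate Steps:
R(Q, E) = 1/(2*E)
X = -1 (X = 1/(-1) + 0 = -1 + 0 = -1)
Y(g) = -g
(Y(6) + (-4*5 + R(-3, -2)))² = (-1*6 + (-4*5 + (½)/(-2)))² = (-6 + (-20 + (½)*(-½)))² = (-6 + (-20 - ¼))² = (-6 - 81/4)² = (-105/4)² = 11025/16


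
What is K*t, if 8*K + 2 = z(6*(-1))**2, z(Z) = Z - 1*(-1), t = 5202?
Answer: 59823/4 ≈ 14956.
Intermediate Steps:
z(Z) = 1 + Z (z(Z) = Z + 1 = 1 + Z)
K = 23/8 (K = -1/4 + (1 + 6*(-1))**2/8 = -1/4 + (1 - 6)**2/8 = -1/4 + (1/8)*(-5)**2 = -1/4 + (1/8)*25 = -1/4 + 25/8 = 23/8 ≈ 2.8750)
K*t = (23/8)*5202 = 59823/4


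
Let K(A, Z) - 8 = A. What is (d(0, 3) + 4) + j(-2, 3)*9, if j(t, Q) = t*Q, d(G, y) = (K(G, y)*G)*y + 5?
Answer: -45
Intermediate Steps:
K(A, Z) = 8 + A
d(G, y) = 5 + G*y*(8 + G) (d(G, y) = ((8 + G)*G)*y + 5 = (G*(8 + G))*y + 5 = G*y*(8 + G) + 5 = 5 + G*y*(8 + G))
j(t, Q) = Q*t
(d(0, 3) + 4) + j(-2, 3)*9 = ((5 + 0*3*(8 + 0)) + 4) + (3*(-2))*9 = ((5 + 0*3*8) + 4) - 6*9 = ((5 + 0) + 4) - 54 = (5 + 4) - 54 = 9 - 54 = -45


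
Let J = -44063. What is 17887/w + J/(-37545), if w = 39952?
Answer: 2431972391/1499997840 ≈ 1.6213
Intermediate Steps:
17887/w + J/(-37545) = 17887/39952 - 44063/(-37545) = 17887*(1/39952) - 44063*(-1/37545) = 17887/39952 + 44063/37545 = 2431972391/1499997840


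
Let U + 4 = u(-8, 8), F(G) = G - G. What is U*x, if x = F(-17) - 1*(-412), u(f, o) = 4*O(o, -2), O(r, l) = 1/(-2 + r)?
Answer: -4120/3 ≈ -1373.3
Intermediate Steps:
F(G) = 0
u(f, o) = 4/(-2 + o)
U = -10/3 (U = -4 + 4/(-2 + 8) = -4 + 4/6 = -4 + 4*(⅙) = -4 + ⅔ = -10/3 ≈ -3.3333)
x = 412 (x = 0 - 1*(-412) = 0 + 412 = 412)
U*x = -10/3*412 = -4120/3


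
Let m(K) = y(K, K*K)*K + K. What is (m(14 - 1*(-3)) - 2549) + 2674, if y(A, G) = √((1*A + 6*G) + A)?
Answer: 142 + 34*√442 ≈ 856.81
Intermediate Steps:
y(A, G) = √(2*A + 6*G) (y(A, G) = √((A + 6*G) + A) = √(2*A + 6*G))
m(K) = K + K*√(2*K + 6*K²) (m(K) = √(2*K + 6*(K*K))*K + K = √(2*K + 6*K²)*K + K = K*√(2*K + 6*K²) + K = K + K*√(2*K + 6*K²))
(m(14 - 1*(-3)) - 2549) + 2674 = ((14 - 1*(-3))*(1 + √2*√((14 - 1*(-3))*(1 + 3*(14 - 1*(-3))))) - 2549) + 2674 = ((14 + 3)*(1 + √2*√((14 + 3)*(1 + 3*(14 + 3)))) - 2549) + 2674 = (17*(1 + √2*√(17*(1 + 3*17))) - 2549) + 2674 = (17*(1 + √2*√(17*(1 + 51))) - 2549) + 2674 = (17*(1 + √2*√(17*52)) - 2549) + 2674 = (17*(1 + √2*√884) - 2549) + 2674 = (17*(1 + √2*(2*√221)) - 2549) + 2674 = (17*(1 + 2*√442) - 2549) + 2674 = ((17 + 34*√442) - 2549) + 2674 = (-2532 + 34*√442) + 2674 = 142 + 34*√442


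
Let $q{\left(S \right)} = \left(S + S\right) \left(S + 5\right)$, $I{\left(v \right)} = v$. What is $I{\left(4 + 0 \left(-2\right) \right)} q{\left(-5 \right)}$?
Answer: $0$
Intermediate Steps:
$q{\left(S \right)} = 2 S \left(5 + S\right)$
$I{\left(4 + 0 \left(-2\right) \right)} q{\left(-5 \right)} = \left(4 + 0 \left(-2\right)\right) 2 \left(-5\right) \left(5 - 5\right) = \left(4 + 0\right) 2 \left(-5\right) 0 = 4 \cdot 0 = 0$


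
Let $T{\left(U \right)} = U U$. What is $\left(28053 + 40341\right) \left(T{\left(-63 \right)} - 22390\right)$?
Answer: $-1259885874$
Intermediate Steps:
$T{\left(U \right)} = U^{2}$
$\left(28053 + 40341\right) \left(T{\left(-63 \right)} - 22390\right) = \left(28053 + 40341\right) \left(\left(-63\right)^{2} - 22390\right) = 68394 \left(3969 - 22390\right) = 68394 \left(-18421\right) = -1259885874$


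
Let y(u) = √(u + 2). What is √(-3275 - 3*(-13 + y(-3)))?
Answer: √(-3236 - 3*I) ≈ 0.0264 - 56.886*I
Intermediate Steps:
y(u) = √(2 + u)
√(-3275 - 3*(-13 + y(-3))) = √(-3275 - 3*(-13 + √(2 - 3))) = √(-3275 - 3*(-13 + √(-1))) = √(-3275 - 3*(-13 + I)) = √(-3275 + (39 - 3*I)) = √(-3236 - 3*I)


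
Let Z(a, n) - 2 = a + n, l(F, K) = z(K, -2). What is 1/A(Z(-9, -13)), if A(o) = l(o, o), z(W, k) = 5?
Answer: 1/5 ≈ 0.20000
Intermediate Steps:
l(F, K) = 5
Z(a, n) = 2 + a + n (Z(a, n) = 2 + (a + n) = 2 + a + n)
A(o) = 5
1/A(Z(-9, -13)) = 1/5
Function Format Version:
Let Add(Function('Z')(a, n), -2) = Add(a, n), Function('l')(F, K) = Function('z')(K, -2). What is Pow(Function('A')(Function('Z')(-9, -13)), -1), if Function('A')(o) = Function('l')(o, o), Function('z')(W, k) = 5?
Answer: Rational(1, 5) ≈ 0.20000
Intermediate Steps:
Function('l')(F, K) = 5
Function('Z')(a, n) = Add(2, a, n) (Function('Z')(a, n) = Add(2, Add(a, n)) = Add(2, a, n))
Function('A')(o) = 5
Pow(Function('A')(Function('Z')(-9, -13)), -1) = Pow(5, -1) = Rational(1, 5)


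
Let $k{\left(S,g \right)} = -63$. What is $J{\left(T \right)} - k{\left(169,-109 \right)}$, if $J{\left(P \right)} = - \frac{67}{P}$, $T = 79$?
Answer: $\frac{4910}{79} \approx 62.152$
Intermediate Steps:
$J{\left(T \right)} - k{\left(169,-109 \right)} = - \frac{67}{79} - -63 = \left(-67\right) \frac{1}{79} + 63 = - \frac{67}{79} + 63 = \frac{4910}{79}$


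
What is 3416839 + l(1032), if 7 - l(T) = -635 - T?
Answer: 3418513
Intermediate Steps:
l(T) = 642 + T (l(T) = 7 - (-635 - T) = 7 + (635 + T) = 642 + T)
3416839 + l(1032) = 3416839 + (642 + 1032) = 3416839 + 1674 = 3418513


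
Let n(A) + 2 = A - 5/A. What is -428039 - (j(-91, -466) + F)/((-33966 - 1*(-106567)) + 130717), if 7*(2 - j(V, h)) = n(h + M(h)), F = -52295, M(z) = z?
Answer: -567770549625599/1326446632 ≈ -4.2804e+5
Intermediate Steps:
n(A) = -2 + A - 5/A (n(A) = -2 + (A - 5/A) = -2 + A - 5/A)
j(V, h) = 16/7 - 2*h/7 + 5/(14*h) (j(V, h) = 2 - (-2 + (h + h) - 5/(h + h))/7 = 2 - (-2 + 2*h - 5*1/(2*h))/7 = 2 - (-2 + 2*h - 5/(2*h))/7 = 2 + (2/7 - 2*h/7 + 5/(14*h)) = 16/7 - 2*h/7 + 5/(14*h))
-428039 - (j(-91, -466) + F)/((-33966 - 1*(-106567)) + 130717) = -428039 - ((1/14)*(5 - 4*(-466)**2 + 32*(-466))/(-466) - 52295)/((-33966 - 1*(-106567)) + 130717) = -428039 - ((1/14)*(-1/466)*(5 - 4*217156 - 14912) - 52295)/((-33966 + 106567) + 130717) = -428039 - ((1/14)*(-1/466)*(5 - 868624 - 14912) - 52295)/(72601 + 130717) = -428039 - ((1/14)*(-1/466)*(-883531) - 52295)/203318 = -428039 - (883531/6524 - 52295)/203318 = -428039 - (-340289049)/(6524*203318) = -428039 - 1*(-340289049/1326446632) = -428039 + 340289049/1326446632 = -567770549625599/1326446632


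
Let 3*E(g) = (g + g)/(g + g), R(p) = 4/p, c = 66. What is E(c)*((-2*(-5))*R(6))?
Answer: 20/9 ≈ 2.2222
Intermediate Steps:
E(g) = 1/3 (E(g) = ((g + g)/(g + g))/3 = ((2*g)/((2*g)))/3 = ((2*g)*(1/(2*g)))/3 = (1/3)*1 = 1/3)
E(c)*((-2*(-5))*R(6)) = ((-2*(-5))*(4/6))/3 = (10*(4*(1/6)))/3 = (10*(2/3))/3 = (1/3)*(20/3) = 20/9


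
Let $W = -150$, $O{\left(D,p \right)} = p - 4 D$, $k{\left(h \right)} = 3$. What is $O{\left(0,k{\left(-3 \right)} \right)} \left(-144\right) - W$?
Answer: $-282$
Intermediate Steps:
$O{\left(D,p \right)} = p - 4 D$
$O{\left(0,k{\left(-3 \right)} \right)} \left(-144\right) - W = \left(3 - 0\right) \left(-144\right) - -150 = \left(3 + 0\right) \left(-144\right) + 150 = 3 \left(-144\right) + 150 = -432 + 150 = -282$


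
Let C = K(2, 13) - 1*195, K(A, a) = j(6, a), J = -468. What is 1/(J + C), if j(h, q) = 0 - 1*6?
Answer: -1/669 ≈ -0.0014948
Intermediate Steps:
j(h, q) = -6 (j(h, q) = 0 - 6 = -6)
K(A, a) = -6
C = -201 (C = -6 - 1*195 = -6 - 195 = -201)
1/(J + C) = 1/(-468 - 201) = 1/(-669) = -1/669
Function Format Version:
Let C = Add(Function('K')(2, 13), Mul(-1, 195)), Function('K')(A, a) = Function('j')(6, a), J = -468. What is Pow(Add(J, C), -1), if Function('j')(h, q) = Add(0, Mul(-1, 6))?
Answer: Rational(-1, 669) ≈ -0.0014948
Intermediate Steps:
Function('j')(h, q) = -6 (Function('j')(h, q) = Add(0, -6) = -6)
Function('K')(A, a) = -6
C = -201 (C = Add(-6, Mul(-1, 195)) = Add(-6, -195) = -201)
Pow(Add(J, C), -1) = Pow(Add(-468, -201), -1) = Pow(-669, -1) = Rational(-1, 669)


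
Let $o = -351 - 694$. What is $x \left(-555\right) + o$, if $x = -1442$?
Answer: $799265$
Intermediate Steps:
$o = -1045$
$x \left(-555\right) + o = \left(-1442\right) \left(-555\right) - 1045 = 800310 - 1045 = 799265$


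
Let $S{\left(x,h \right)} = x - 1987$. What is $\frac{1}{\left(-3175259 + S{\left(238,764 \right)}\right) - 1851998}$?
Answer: $- \frac{1}{5029006} \approx -1.9885 \cdot 10^{-7}$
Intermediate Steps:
$S{\left(x,h \right)} = -1987 + x$
$\frac{1}{\left(-3175259 + S{\left(238,764 \right)}\right) - 1851998} = \frac{1}{\left(-3175259 + \left(-1987 + 238\right)\right) - 1851998} = \frac{1}{\left(-3175259 - 1749\right) - 1851998} = \frac{1}{-3177008 - 1851998} = \frac{1}{-5029006} = - \frac{1}{5029006}$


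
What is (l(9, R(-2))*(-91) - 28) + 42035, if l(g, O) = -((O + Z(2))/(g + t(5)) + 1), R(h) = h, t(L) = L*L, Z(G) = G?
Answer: 42098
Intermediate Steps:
t(L) = L²
l(g, O) = -1 - (2 + O)/(25 + g) (l(g, O) = -((O + 2)/(g + 5²) + 1) = -((2 + O)/(g + 25) + 1) = -((2 + O)/(25 + g) + 1) = -(1 + (2 + O)/(25 + g)) = -1 - (2 + O)/(25 + g))
(l(9, R(-2))*(-91) - 28) + 42035 = (((-27 - 1*(-2) - 1*9)/(25 + 9))*(-91) - 28) + 42035 = (((-27 + 2 - 9)/34)*(-91) - 28) + 42035 = (((1/34)*(-34))*(-91) - 28) + 42035 = (-1*(-91) - 28) + 42035 = (91 - 28) + 42035 = 63 + 42035 = 42098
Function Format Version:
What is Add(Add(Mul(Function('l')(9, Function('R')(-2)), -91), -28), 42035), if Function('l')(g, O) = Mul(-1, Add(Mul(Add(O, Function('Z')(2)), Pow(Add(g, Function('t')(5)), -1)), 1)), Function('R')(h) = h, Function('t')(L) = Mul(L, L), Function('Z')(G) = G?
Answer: 42098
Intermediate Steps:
Function('t')(L) = Pow(L, 2)
Function('l')(g, O) = Add(-1, Mul(-1, Pow(Add(25, g), -1), Add(2, O))) (Function('l')(g, O) = Mul(-1, Add(Mul(Add(O, 2), Pow(Add(g, Pow(5, 2)), -1)), 1)) = Mul(-1, Add(Mul(Add(2, O), Pow(Add(g, 25), -1)), 1)) = Mul(-1, Add(Mul(Add(2, O), Pow(Add(25, g), -1)), 1)) = Mul(-1, Add(Mul(Pow(Add(25, g), -1), Add(2, O)), 1)) = Mul(-1, Add(1, Mul(Pow(Add(25, g), -1), Add(2, O)))) = Add(-1, Mul(-1, Pow(Add(25, g), -1), Add(2, O))))
Add(Add(Mul(Function('l')(9, Function('R')(-2)), -91), -28), 42035) = Add(Add(Mul(Mul(Pow(Add(25, 9), -1), Add(-27, Mul(-1, -2), Mul(-1, 9))), -91), -28), 42035) = Add(Add(Mul(Mul(Pow(34, -1), Add(-27, 2, -9)), -91), -28), 42035) = Add(Add(Mul(Mul(Rational(1, 34), -34), -91), -28), 42035) = Add(Add(Mul(-1, -91), -28), 42035) = Add(Add(91, -28), 42035) = Add(63, 42035) = 42098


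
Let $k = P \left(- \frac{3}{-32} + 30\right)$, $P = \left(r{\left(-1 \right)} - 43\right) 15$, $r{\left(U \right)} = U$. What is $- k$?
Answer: $\frac{158895}{8} \approx 19862.0$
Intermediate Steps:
$P = -660$ ($P = \left(-1 - 43\right) 15 = \left(-44\right) 15 = -660$)
$k = - \frac{158895}{8}$ ($k = - 660 \left(- \frac{3}{-32} + 30\right) = - 660 \left(\left(-3\right) \left(- \frac{1}{32}\right) + 30\right) = - 660 \left(\frac{3}{32} + 30\right) = \left(-660\right) \frac{963}{32} = - \frac{158895}{8} \approx -19862.0$)
$- k = \left(-1\right) \left(- \frac{158895}{8}\right) = \frac{158895}{8}$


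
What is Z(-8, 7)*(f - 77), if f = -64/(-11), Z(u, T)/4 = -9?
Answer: 28188/11 ≈ 2562.5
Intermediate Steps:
Z(u, T) = -36 (Z(u, T) = 4*(-9) = -36)
f = 64/11 (f = -64*(-1/11) = 64/11 ≈ 5.8182)
Z(-8, 7)*(f - 77) = -36*(64/11 - 77) = -36*(-783/11) = 28188/11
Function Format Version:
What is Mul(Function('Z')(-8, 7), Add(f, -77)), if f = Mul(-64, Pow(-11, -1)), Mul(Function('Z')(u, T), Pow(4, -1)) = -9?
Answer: Rational(28188, 11) ≈ 2562.5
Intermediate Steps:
Function('Z')(u, T) = -36 (Function('Z')(u, T) = Mul(4, -9) = -36)
f = Rational(64, 11) (f = Mul(-64, Rational(-1, 11)) = Rational(64, 11) ≈ 5.8182)
Mul(Function('Z')(-8, 7), Add(f, -77)) = Mul(-36, Add(Rational(64, 11), -77)) = Mul(-36, Rational(-783, 11)) = Rational(28188, 11)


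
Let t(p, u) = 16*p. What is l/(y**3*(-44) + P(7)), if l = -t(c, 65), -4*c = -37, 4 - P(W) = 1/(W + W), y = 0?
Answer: -2072/55 ≈ -37.673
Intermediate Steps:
P(W) = 4 - 1/(2*W) (P(W) = 4 - 1/(W + W) = 4 - 1/(2*W))
c = 37/4 (c = -1/4*(-37) = 37/4 ≈ 9.2500)
l = -148 (l = -16*37/4 = -1*148 = -148)
l/(y**3*(-44) + P(7)) = -148/(0**3*(-44) + (4 - 1/2/7)) = -148/(0*(-44) + (4 - 1/2*1/7)) = -148/(0 + (4 - 1/14)) = -148/(0 + 55/14) = -148/55/14 = -148*14/55 = -2072/55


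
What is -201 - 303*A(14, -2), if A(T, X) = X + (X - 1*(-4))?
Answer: -201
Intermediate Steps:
A(T, X) = 4 + 2*X (A(T, X) = X + (X + 4) = X + (4 + X) = 4 + 2*X)
-201 - 303*A(14, -2) = -201 - 303*(4 + 2*(-2)) = -201 - 303*(4 - 4) = -201 - 303*0 = -201 + 0 = -201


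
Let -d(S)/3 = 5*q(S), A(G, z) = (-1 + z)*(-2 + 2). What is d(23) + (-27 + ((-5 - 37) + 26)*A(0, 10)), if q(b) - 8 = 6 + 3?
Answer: -282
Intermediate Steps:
q(b) = 17 (q(b) = 8 + (6 + 3) = 8 + 9 = 17)
A(G, z) = 0 (A(G, z) = (-1 + z)*0 = 0)
d(S) = -255 (d(S) = -15*17 = -3*85 = -255)
d(23) + (-27 + ((-5 - 37) + 26)*A(0, 10)) = -255 + (-27 + ((-5 - 37) + 26)*0) = -255 + (-27 + (-42 + 26)*0) = -255 + (-27 - 16*0) = -255 + (-27 + 0) = -255 - 27 = -282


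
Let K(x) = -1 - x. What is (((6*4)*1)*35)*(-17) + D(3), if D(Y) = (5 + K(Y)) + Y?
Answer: -14276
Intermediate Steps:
D(Y) = 4 (D(Y) = (5 + (-1 - Y)) + Y = (4 - Y) + Y = 4)
(((6*4)*1)*35)*(-17) + D(3) = (((6*4)*1)*35)*(-17) + 4 = ((24*1)*35)*(-17) + 4 = (24*35)*(-17) + 4 = 840*(-17) + 4 = -14280 + 4 = -14276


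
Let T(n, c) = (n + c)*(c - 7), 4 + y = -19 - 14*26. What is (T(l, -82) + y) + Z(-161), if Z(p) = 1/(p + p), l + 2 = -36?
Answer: 3314345/322 ≈ 10293.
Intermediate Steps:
l = -38 (l = -2 - 36 = -38)
y = -387 (y = -4 + (-19 - 14*26) = -4 + (-19 - 364) = -4 - 383 = -387)
T(n, c) = (-7 + c)*(c + n) (T(n, c) = (c + n)*(-7 + c) = (-7 + c)*(c + n))
Z(p) = 1/(2*p)
(T(l, -82) + y) + Z(-161) = (((-82)² - 7*(-82) - 7*(-38) - 82*(-38)) - 387) + (½)/(-161) = ((6724 + 574 + 266 + 3116) - 387) + (½)*(-1/161) = (10680 - 387) - 1/322 = 10293 - 1/322 = 3314345/322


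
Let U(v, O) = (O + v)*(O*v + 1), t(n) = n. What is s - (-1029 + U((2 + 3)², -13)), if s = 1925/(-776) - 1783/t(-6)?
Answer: 12132805/2328 ≈ 5211.7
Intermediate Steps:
U(v, O) = (1 + O*v)*(O + v) (U(v, O) = (O + v)*(1 + O*v) = (1 + O*v)*(O + v))
s = 686029/2328 (s = 1925/(-776) - 1783/(-6) = 1925*(-1/776) - 1783*(-⅙) = -1925/776 + 1783/6 = 686029/2328 ≈ 294.69)
s - (-1029 + U((2 + 3)², -13)) = 686029/2328 - (-1029 + (-13 + (2 + 3)² - 13*(2 + 3)⁴ + (2 + 3)²*(-13)²)) = 686029/2328 - (-1029 + (-13 + 5² - 13*(5²)² + 5²*169)) = 686029/2328 - (-1029 + (-13 + 25 - 13*25² + 25*169)) = 686029/2328 - (-1029 + (-13 + 25 - 13*625 + 4225)) = 686029/2328 - (-1029 + (-13 + 25 - 8125 + 4225)) = 686029/2328 - (-1029 - 3888) = 686029/2328 - 1*(-4917) = 686029/2328 + 4917 = 12132805/2328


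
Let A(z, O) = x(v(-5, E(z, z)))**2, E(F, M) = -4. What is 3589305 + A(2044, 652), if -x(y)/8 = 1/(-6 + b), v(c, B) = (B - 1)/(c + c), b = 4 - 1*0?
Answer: 3589321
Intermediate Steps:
b = 4 (b = 4 + 0 = 4)
v(c, B) = (-1 + B)/(2*c) (v(c, B) = (-1 + B)/((2*c)) = (-1 + B)*(1/(2*c)) = (-1 + B)/(2*c))
x(y) = 4 (x(y) = -8/(-6 + 4) = -8/(-2) = -8*(-1/2) = 4)
A(z, O) = 16 (A(z, O) = 4**2 = 16)
3589305 + A(2044, 652) = 3589305 + 16 = 3589321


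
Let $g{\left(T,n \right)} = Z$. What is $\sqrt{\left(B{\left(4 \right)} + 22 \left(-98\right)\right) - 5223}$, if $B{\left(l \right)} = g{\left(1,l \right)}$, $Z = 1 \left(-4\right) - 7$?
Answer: $i \sqrt{7390} \approx 85.965 i$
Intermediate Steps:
$Z = -11$ ($Z = -4 - 7 = -11$)
$g{\left(T,n \right)} = -11$
$B{\left(l \right)} = -11$
$\sqrt{\left(B{\left(4 \right)} + 22 \left(-98\right)\right) - 5223} = \sqrt{\left(-11 + 22 \left(-98\right)\right) - 5223} = \sqrt{\left(-11 - 2156\right) - 5223} = \sqrt{-2167 - 5223} = \sqrt{-7390} = i \sqrt{7390}$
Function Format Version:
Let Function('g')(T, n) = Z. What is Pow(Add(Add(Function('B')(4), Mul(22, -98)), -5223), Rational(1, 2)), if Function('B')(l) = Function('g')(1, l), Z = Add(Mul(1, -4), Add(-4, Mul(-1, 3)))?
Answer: Mul(I, Pow(7390, Rational(1, 2))) ≈ Mul(85.965, I)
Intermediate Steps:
Z = -11 (Z = Add(-4, Add(-4, -3)) = Add(-4, -7) = -11)
Function('g')(T, n) = -11
Function('B')(l) = -11
Pow(Add(Add(Function('B')(4), Mul(22, -98)), -5223), Rational(1, 2)) = Pow(Add(Add(-11, Mul(22, -98)), -5223), Rational(1, 2)) = Pow(Add(Add(-11, -2156), -5223), Rational(1, 2)) = Pow(Add(-2167, -5223), Rational(1, 2)) = Pow(-7390, Rational(1, 2)) = Mul(I, Pow(7390, Rational(1, 2)))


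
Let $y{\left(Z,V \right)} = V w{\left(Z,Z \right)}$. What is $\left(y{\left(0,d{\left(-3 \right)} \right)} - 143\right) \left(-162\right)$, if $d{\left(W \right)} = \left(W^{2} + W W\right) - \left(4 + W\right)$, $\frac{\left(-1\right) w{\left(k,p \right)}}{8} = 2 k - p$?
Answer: $23166$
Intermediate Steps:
$w{\left(k,p \right)} = - 16 k + 8 p$ ($w{\left(k,p \right)} = - 8 \left(2 k - p\right) = - 8 \left(- p + 2 k\right) = - 16 k + 8 p$)
$d{\left(W \right)} = -4 - W + 2 W^{2}$ ($d{\left(W \right)} = \left(W^{2} + W^{2}\right) - \left(4 + W\right) = 2 W^{2} - \left(4 + W\right) = -4 - W + 2 W^{2}$)
$y{\left(Z,V \right)} = - 8 V Z$ ($y{\left(Z,V \right)} = V \left(- 16 Z + 8 Z\right) = V \left(- 8 Z\right) = - 8 V Z$)
$\left(y{\left(0,d{\left(-3 \right)} \right)} - 143\right) \left(-162\right) = \left(\left(-8\right) \left(-4 - -3 + 2 \left(-3\right)^{2}\right) 0 - 143\right) \left(-162\right) = \left(\left(-8\right) \left(-4 + 3 + 2 \cdot 9\right) 0 - 143\right) \left(-162\right) = \left(\left(-8\right) \left(-4 + 3 + 18\right) 0 - 143\right) \left(-162\right) = \left(\left(-8\right) 17 \cdot 0 - 143\right) \left(-162\right) = \left(0 - 143\right) \left(-162\right) = \left(-143\right) \left(-162\right) = 23166$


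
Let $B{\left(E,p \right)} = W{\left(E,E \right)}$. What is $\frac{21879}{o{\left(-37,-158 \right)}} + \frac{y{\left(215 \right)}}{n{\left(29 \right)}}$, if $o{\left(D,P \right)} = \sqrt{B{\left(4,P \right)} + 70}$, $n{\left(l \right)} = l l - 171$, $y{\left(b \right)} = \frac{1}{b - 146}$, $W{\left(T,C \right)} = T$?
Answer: $\frac{1}{46230} + \frac{21879 \sqrt{74}}{74} \approx 2543.4$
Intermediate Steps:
$y{\left(b \right)} = \frac{1}{-146 + b}$
$B{\left(E,p \right)} = E$
$n{\left(l \right)} = -171 + l^{2}$ ($n{\left(l \right)} = l^{2} - 171 = -171 + l^{2}$)
$o{\left(D,P \right)} = \sqrt{74}$ ($o{\left(D,P \right)} = \sqrt{4 + 70} = \sqrt{74}$)
$\frac{21879}{o{\left(-37,-158 \right)}} + \frac{y{\left(215 \right)}}{n{\left(29 \right)}} = \frac{21879}{\sqrt{74}} + \frac{1}{\left(-146 + 215\right) \left(-171 + 29^{2}\right)} = 21879 \frac{\sqrt{74}}{74} + \frac{1}{69 \left(-171 + 841\right)} = \frac{21879 \sqrt{74}}{74} + \frac{1}{69 \cdot 670} = \frac{21879 \sqrt{74}}{74} + \frac{1}{69} \cdot \frac{1}{670} = \frac{21879 \sqrt{74}}{74} + \frac{1}{46230} = \frac{1}{46230} + \frac{21879 \sqrt{74}}{74}$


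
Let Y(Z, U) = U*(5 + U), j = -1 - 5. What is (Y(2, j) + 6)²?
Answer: 144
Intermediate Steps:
j = -6
(Y(2, j) + 6)² = (-6*(5 - 6) + 6)² = (-6*(-1) + 6)² = (6 + 6)² = 12² = 144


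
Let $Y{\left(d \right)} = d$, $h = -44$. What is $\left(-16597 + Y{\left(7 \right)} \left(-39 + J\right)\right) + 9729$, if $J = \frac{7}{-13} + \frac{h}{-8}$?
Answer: $- \frac{184763}{26} \approx -7106.3$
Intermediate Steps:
$J = \frac{129}{26}$ ($J = \frac{7}{-13} - \frac{44}{-8} = 7 \left(- \frac{1}{13}\right) - - \frac{11}{2} = - \frac{7}{13} + \frac{11}{2} = \frac{129}{26} \approx 4.9615$)
$\left(-16597 + Y{\left(7 \right)} \left(-39 + J\right)\right) + 9729 = \left(-16597 + 7 \left(-39 + \frac{129}{26}\right)\right) + 9729 = \left(-16597 + 7 \left(- \frac{885}{26}\right)\right) + 9729 = \left(-16597 - \frac{6195}{26}\right) + 9729 = - \frac{437717}{26} + 9729 = - \frac{184763}{26}$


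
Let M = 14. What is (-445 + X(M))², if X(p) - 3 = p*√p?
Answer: 198108 - 12376*√14 ≈ 1.5180e+5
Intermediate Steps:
X(p) = 3 + p^(3/2) (X(p) = 3 + p*√p = 3 + p^(3/2))
(-445 + X(M))² = (-445 + (3 + 14^(3/2)))² = (-445 + (3 + 14*√14))² = (-442 + 14*√14)²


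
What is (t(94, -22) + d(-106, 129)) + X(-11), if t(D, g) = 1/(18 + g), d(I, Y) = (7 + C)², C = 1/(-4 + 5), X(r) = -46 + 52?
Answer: 279/4 ≈ 69.750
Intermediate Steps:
X(r) = 6
C = 1 (C = 1/1 = 1)
d(I, Y) = 64 (d(I, Y) = (7 + 1)² = 8² = 64)
(t(94, -22) + d(-106, 129)) + X(-11) = (1/(18 - 22) + 64) + 6 = (1/(-4) + 64) + 6 = (-¼ + 64) + 6 = 255/4 + 6 = 279/4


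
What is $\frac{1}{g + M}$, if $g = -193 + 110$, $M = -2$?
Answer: $- \frac{1}{85} \approx -0.011765$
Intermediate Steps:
$g = -83$
$\frac{1}{g + M} = \frac{1}{-83 - 2} = \frac{1}{-85} = - \frac{1}{85}$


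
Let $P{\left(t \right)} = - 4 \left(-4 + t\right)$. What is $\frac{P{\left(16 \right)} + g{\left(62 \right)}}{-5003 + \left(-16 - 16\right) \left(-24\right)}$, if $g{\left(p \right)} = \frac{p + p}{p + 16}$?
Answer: $\frac{362}{33033} \approx 0.010959$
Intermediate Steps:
$P{\left(t \right)} = 16 - 4 t$
$g{\left(p \right)} = \frac{2 p}{16 + p}$
$\frac{P{\left(16 \right)} + g{\left(62 \right)}}{-5003 + \left(-16 - 16\right) \left(-24\right)} = \frac{\left(16 - 64\right) + 2 \cdot 62 \frac{1}{16 + 62}}{-5003 + \left(-16 - 16\right) \left(-24\right)} = \frac{\left(16 - 64\right) + 2 \cdot 62 \cdot \frac{1}{78}}{-5003 - -768} = \frac{-48 + 2 \cdot 62 \cdot \frac{1}{78}}{-5003 + 768} = \frac{-48 + \frac{62}{39}}{-4235} = \left(- \frac{1810}{39}\right) \left(- \frac{1}{4235}\right) = \frac{362}{33033}$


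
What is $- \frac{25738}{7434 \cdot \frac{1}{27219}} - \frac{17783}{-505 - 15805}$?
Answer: $- \frac{272048670619}{2886870} \approx -94237.0$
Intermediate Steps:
$- \frac{25738}{7434 \cdot \frac{1}{27219}} - \frac{17783}{-505 - 15805} = - \frac{25738}{\frac{2478}{9073}} - \frac{17783}{-16310} = \left(-25738\right) \frac{9073}{2478} - - \frac{17783}{16310} = - \frac{116760437}{1239} + \frac{17783}{16310} = - \frac{272048670619}{2886870}$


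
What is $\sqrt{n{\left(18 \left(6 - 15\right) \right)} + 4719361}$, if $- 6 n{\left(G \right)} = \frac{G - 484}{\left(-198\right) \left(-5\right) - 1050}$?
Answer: $\frac{\sqrt{4247423285}}{30} \approx 2172.4$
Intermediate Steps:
$n{\left(G \right)} = - \frac{121}{90} + \frac{G}{360}$ ($n{\left(G \right)} = - \frac{\left(G - 484\right) \frac{1}{\left(-198\right) \left(-5\right) - 1050}}{6} = - \frac{\left(-484 + G\right) \frac{1}{990 - 1050}}{6} = - \frac{\left(-484 + G\right) \frac{1}{-60}}{6} = - \frac{\left(-484 + G\right) \left(- \frac{1}{60}\right)}{6} = - \frac{\frac{121}{15} - \frac{G}{60}}{6} = - \frac{121}{90} + \frac{G}{360}$)
$\sqrt{n{\left(18 \left(6 - 15\right) \right)} + 4719361} = \sqrt{\left(- \frac{121}{90} + \frac{18 \left(6 - 15\right)}{360}\right) + 4719361} = \sqrt{\left(- \frac{121}{90} + \frac{18 \left(-9\right)}{360}\right) + 4719361} = \sqrt{\left(- \frac{121}{90} + \frac{1}{360} \left(-162\right)\right) + 4719361} = \sqrt{\left(- \frac{121}{90} - \frac{9}{20}\right) + 4719361} = \sqrt{- \frac{323}{180} + 4719361} = \sqrt{\frac{849484657}{180}} = \frac{\sqrt{4247423285}}{30}$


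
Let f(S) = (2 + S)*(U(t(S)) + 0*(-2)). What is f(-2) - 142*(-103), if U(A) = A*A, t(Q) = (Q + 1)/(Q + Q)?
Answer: 14626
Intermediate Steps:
t(Q) = (1 + Q)/(2*Q) (t(Q) = (1 + Q)/((2*Q)) = (1 + Q)*(1/(2*Q)) = (1 + Q)/(2*Q))
U(A) = A²
f(S) = (1 + S)²*(2 + S)/(4*S²) (f(S) = (2 + S)*(((1 + S)/(2*S))² + 0*(-2)) = (2 + S)*((1 + S)²/(4*S²) + 0) = (2 + S)*((1 + S)²/(4*S²)) = (1 + S)²*(2 + S)/(4*S²))
f(-2) - 142*(-103) = (¼)*(1 - 2)²*(2 - 2)/(-2)² - 142*(-103) = (¼)*(¼)*(-1)²*0 + 14626 = (¼)*(¼)*1*0 + 14626 = 0 + 14626 = 14626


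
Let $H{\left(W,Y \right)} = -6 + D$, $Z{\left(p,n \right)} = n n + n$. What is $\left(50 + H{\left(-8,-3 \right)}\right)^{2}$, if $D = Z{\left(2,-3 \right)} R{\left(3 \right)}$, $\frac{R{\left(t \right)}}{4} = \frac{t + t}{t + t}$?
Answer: $4624$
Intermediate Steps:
$R{\left(t \right)} = 4$ ($R{\left(t \right)} = 4 \frac{t + t}{t + t} = 4 \frac{2 t}{2 t} = 4 \cdot 2 t \frac{1}{2 t} = 4 \cdot 1 = 4$)
$Z{\left(p,n \right)} = n + n^{2}$ ($Z{\left(p,n \right)} = n^{2} + n = n + n^{2}$)
$D = 24$ ($D = - 3 \left(1 - 3\right) 4 = \left(-3\right) \left(-2\right) 4 = 6 \cdot 4 = 24$)
$H{\left(W,Y \right)} = 18$ ($H{\left(W,Y \right)} = -6 + 24 = 18$)
$\left(50 + H{\left(-8,-3 \right)}\right)^{2} = \left(50 + 18\right)^{2} = 68^{2} = 4624$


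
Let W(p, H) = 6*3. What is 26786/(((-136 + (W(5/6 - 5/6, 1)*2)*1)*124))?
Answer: -13393/6200 ≈ -2.1602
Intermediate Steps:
W(p, H) = 18
26786/(((-136 + (W(5/6 - 5/6, 1)*2)*1)*124)) = 26786/(((-136 + (18*2)*1)*124)) = 26786/(((-136 + 36*1)*124)) = 26786/(((-136 + 36)*124)) = 26786/((-100*124)) = 26786/(-12400) = 26786*(-1/12400) = -13393/6200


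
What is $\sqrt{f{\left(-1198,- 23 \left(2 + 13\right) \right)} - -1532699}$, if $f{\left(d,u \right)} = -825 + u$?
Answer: $\sqrt{1531529} \approx 1237.5$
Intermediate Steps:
$\sqrt{f{\left(-1198,- 23 \left(2 + 13\right) \right)} - -1532699} = \sqrt{\left(-825 - 23 \left(2 + 13\right)\right) - -1532699} = \sqrt{\left(-825 - 345\right) + 1532699} = \sqrt{-1170 + 1532699} = \sqrt{1531529}$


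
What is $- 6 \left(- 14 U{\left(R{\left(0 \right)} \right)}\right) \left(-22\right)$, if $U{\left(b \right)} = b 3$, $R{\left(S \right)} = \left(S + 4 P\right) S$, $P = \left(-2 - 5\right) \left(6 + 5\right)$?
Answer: $0$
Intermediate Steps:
$P = -77$ ($P = \left(-7\right) 11 = -77$)
$R{\left(S \right)} = S \left(-308 + S\right)$ ($R{\left(S \right)} = \left(S + 4 \left(-77\right)\right) S = \left(S - 308\right) S = \left(-308 + S\right) S = S \left(-308 + S\right)$)
$U{\left(b \right)} = 3 b$
$- 6 \left(- 14 U{\left(R{\left(0 \right)} \right)}\right) \left(-22\right) = - 6 \left(- 14 \cdot 3 \cdot 0 \left(-308 + 0\right)\right) \left(-22\right) = - 6 \left(- 14 \cdot 3 \cdot 0 \left(-308\right)\right) \left(-22\right) = - 6 \left(- 14 \cdot 3 \cdot 0\right) \left(-22\right) = - 6 \left(\left(-14\right) 0\right) \left(-22\right) = \left(-6\right) 0 \left(-22\right) = 0 \left(-22\right) = 0$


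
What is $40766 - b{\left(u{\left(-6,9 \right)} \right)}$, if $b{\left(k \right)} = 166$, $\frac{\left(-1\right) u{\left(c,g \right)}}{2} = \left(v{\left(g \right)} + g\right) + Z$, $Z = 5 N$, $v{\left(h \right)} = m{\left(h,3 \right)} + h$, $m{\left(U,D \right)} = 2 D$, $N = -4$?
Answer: $40600$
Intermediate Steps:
$v{\left(h \right)} = 6 + h$ ($v{\left(h \right)} = 2 \cdot 3 + h = 6 + h$)
$Z = -20$ ($Z = 5 \left(-4\right) = -20$)
$u{\left(c,g \right)} = 28 - 4 g$ ($u{\left(c,g \right)} = - 2 \left(\left(\left(6 + g\right) + g\right) - 20\right) = - 2 \left(\left(6 + 2 g\right) - 20\right) = - 2 \left(-14 + 2 g\right) = 28 - 4 g$)
$40766 - b{\left(u{\left(-6,9 \right)} \right)} = 40766 - 166 = 40600$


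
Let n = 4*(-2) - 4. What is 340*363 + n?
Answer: 123408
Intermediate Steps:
n = -12 (n = -8 - 4 = -12)
340*363 + n = 340*363 - 12 = 123420 - 12 = 123408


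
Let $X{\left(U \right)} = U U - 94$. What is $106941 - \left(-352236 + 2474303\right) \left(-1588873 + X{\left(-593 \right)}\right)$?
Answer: $2625671803247$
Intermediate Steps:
$X{\left(U \right)} = -94 + U^{2}$ ($X{\left(U \right)} = U^{2} - 94 = -94 + U^{2}$)
$106941 - \left(-352236 + 2474303\right) \left(-1588873 + X{\left(-593 \right)}\right) = 106941 - \left(-352236 + 2474303\right) \left(-1588873 - \left(94 - \left(-593\right)^{2}\right)\right) = 106941 - 2122067 \left(-1588873 + \left(-94 + 351649\right)\right) = 106941 - 2122067 \left(-1588873 + 351555\right) = 106941 - 2122067 \left(-1237318\right) = 106941 - -2625671696306 = 106941 + 2625671696306 = 2625671803247$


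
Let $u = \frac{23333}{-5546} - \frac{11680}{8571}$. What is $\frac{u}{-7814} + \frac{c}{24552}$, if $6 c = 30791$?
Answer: $\frac{956325768472205}{4559756456868624} \approx 0.20973$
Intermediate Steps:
$c = \frac{30791}{6}$ ($c = \frac{1}{6} \cdot 30791 = \frac{30791}{6} \approx 5131.8$)
$u = - \frac{264764423}{47534766}$ ($u = 23333 \left(- \frac{1}{5546}\right) - \frac{11680}{8571} = - \frac{23333}{5546} - \frac{11680}{8571} = - \frac{264764423}{47534766} \approx -5.5699$)
$\frac{u}{-7814} + \frac{c}{24552} = - \frac{264764423}{47534766 \left(-7814\right)} + \frac{30791}{6 \cdot 24552} = \left(- \frac{264764423}{47534766}\right) \left(- \frac{1}{7814}\right) + \frac{30791}{6} \cdot \frac{1}{24552} = \frac{264764423}{371436661524} + \frac{30791}{147312} = \frac{956325768472205}{4559756456868624}$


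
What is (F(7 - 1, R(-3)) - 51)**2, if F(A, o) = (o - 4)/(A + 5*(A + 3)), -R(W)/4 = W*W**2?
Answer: 6235009/2601 ≈ 2397.2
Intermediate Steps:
R(W) = -4*W**3 (R(W) = -4*W*W**2 = -4*W**3)
F(A, o) = (-4 + o)/(15 + 6*A) (F(A, o) = (-4 + o)/(A + 5*(3 + A)) = (-4 + o)/(A + (15 + 5*A)) = (-4 + o)/(15 + 6*A))
(F(7 - 1, R(-3)) - 51)**2 = ((-4 - 4*(-3)**3)/(3*(5 + 2*(7 - 1))) - 51)**2 = ((-4 - 4*(-27))/(3*(5 + 2*6)) - 51)**2 = ((-4 + 108)/(3*(5 + 12)) - 51)**2 = ((1/3)*104/17 - 51)**2 = ((1/3)*(1/17)*104 - 51)**2 = (104/51 - 51)**2 = (-2497/51)**2 = 6235009/2601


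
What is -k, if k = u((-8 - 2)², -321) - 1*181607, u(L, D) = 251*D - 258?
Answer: 262436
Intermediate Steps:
u(L, D) = -258 + 251*D
k = -262436 (k = (-258 + 251*(-321)) - 1*181607 = (-258 - 80571) - 181607 = -80829 - 181607 = -262436)
-k = -1*(-262436) = 262436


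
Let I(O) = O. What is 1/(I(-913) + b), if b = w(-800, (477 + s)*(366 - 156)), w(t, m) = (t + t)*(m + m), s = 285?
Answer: -1/512064913 ≈ -1.9529e-9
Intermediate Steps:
w(t, m) = 4*m*t (w(t, m) = (2*t)*(2*m) = 4*m*t)
b = -512064000 (b = 4*((477 + 285)*(366 - 156))*(-800) = 4*(762*210)*(-800) = 4*160020*(-800) = -512064000)
1/(I(-913) + b) = 1/(-913 - 512064000) = 1/(-512064913) = -1/512064913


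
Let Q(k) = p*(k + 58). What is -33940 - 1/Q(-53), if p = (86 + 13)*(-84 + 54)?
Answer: -504008999/14850 ≈ -33940.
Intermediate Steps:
p = -2970 (p = 99*(-30) = -2970)
Q(k) = -172260 - 2970*k (Q(k) = -2970*(k + 58) = -2970*(58 + k) = -172260 - 2970*k)
-33940 - 1/Q(-53) = -33940 - 1/(-172260 - 2970*(-53)) = -33940 - 1/(-172260 + 157410) = -33940 - 1/(-14850) = -33940 - 1*(-1/14850) = -33940 + 1/14850 = -504008999/14850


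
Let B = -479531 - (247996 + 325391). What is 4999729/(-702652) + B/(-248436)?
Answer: -125569433827/43641013068 ≈ -2.8773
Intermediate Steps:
B = -1052918 (B = -479531 - 1*573387 = -479531 - 573387 = -1052918)
4999729/(-702652) + B/(-248436) = 4999729/(-702652) - 1052918/(-248436) = 4999729*(-1/702652) - 1052918*(-1/248436) = -4999729/702652 + 526459/124218 = -125569433827/43641013068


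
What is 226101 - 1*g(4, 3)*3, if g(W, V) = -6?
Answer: 226119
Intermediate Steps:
226101 - 1*g(4, 3)*3 = 226101 - 1*(-6)*3 = 226101 - (-6)*3 = 226101 - 1*(-18) = 226101 + 18 = 226119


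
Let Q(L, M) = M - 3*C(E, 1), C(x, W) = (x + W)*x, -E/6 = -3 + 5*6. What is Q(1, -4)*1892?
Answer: -148049000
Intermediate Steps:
E = -162 (E = -6*(-3 + 5*6) = -6*(-3 + 30) = -6*27 = -162)
C(x, W) = x*(W + x) (C(x, W) = (W + x)*x = x*(W + x))
Q(L, M) = -78246 + M (Q(L, M) = M - (-486)*(1 - 162) = M - (-486)*(-161) = M - 3*26082 = M - 78246 = -78246 + M)
Q(1, -4)*1892 = (-78246 - 4)*1892 = -78250*1892 = -148049000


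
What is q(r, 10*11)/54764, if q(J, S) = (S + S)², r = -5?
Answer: 12100/13691 ≈ 0.88379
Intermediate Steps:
q(J, S) = 4*S² (q(J, S) = (2*S)² = 4*S²)
q(r, 10*11)/54764 = (4*(10*11)²)/54764 = (4*110²)*(1/54764) = (4*12100)*(1/54764) = 48400*(1/54764) = 12100/13691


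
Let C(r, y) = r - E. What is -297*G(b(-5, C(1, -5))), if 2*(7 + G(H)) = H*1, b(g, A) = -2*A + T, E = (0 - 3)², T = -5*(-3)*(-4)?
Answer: 8613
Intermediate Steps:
T = -60 (T = 15*(-4) = -60)
E = 9 (E = (-3)² = 9)
C(r, y) = -9 + r (C(r, y) = r - 1*9 = r - 9 = -9 + r)
b(g, A) = -60 - 2*A (b(g, A) = -2*A - 60 = -60 - 2*A)
G(H) = -7 + H/2 (G(H) = -7 + (H*1)/2 = -7 + H/2)
-297*G(b(-5, C(1, -5))) = -297*(-7 + (-60 - 2*(-9 + 1))/2) = -297*(-7 + (-60 - 2*(-8))/2) = -297*(-7 + (-60 + 16)/2) = -297*(-7 + (½)*(-44)) = -297*(-7 - 22) = -297*(-29) = 8613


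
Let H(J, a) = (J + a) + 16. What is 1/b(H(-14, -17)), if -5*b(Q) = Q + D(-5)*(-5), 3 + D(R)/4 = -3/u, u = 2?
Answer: -1/15 ≈ -0.066667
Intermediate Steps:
D(R) = -18 (D(R) = -12 + 4*(-3/2) = -12 - 6 = -18)
H(J, a) = 16 + J + a
b(Q) = -18 - Q/5 (b(Q) = -(Q - 18*(-5))/5 = -(Q + 90)/5 = -(90 + Q)/5 = -18 - Q/5)
1/b(H(-14, -17)) = 1/(-18 - (16 - 14 - 17)/5) = 1/(-18 - ⅕*(-15)) = 1/(-18 + 3) = 1/(-15) = -1/15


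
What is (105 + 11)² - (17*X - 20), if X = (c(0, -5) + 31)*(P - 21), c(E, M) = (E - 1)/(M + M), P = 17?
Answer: 77954/5 ≈ 15591.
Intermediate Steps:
c(E, M) = (-1 + E)/(2*M) (c(E, M) = (-1 + E)/((2*M)) = (-1 + E)*(1/(2*M)) = (-1 + E)/(2*M))
X = -622/5 (X = ((½)*(-1 + 0)/(-5) + 31)*(17 - 21) = ((½)*(-⅕)*(-1) + 31)*(-4) = (⅒ + 31)*(-4) = (311/10)*(-4) = -622/5 ≈ -124.40)
(105 + 11)² - (17*X - 20) = (105 + 11)² - (17*(-622/5) - 20) = 116² - (-10574/5 - 20) = 13456 - 1*(-10674/5) = 13456 + 10674/5 = 77954/5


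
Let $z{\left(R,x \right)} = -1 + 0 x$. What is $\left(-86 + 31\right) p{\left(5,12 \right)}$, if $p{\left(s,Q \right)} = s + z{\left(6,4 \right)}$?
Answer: $-220$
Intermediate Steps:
$z{\left(R,x \right)} = -1$ ($z{\left(R,x \right)} = -1 + 0 = -1$)
$p{\left(s,Q \right)} = -1 + s$ ($p{\left(s,Q \right)} = s - 1 = -1 + s$)
$\left(-86 + 31\right) p{\left(5,12 \right)} = \left(-86 + 31\right) \left(-1 + 5\right) = \left(-55\right) 4 = -220$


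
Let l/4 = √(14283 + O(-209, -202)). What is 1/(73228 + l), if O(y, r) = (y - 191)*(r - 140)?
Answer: 18307/1339980664 - 3*√16787/1339980664 ≈ 1.3372e-5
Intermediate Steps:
O(y, r) = (-191 + y)*(-140 + r)
l = 12*√16787 (l = 4*√(14283 + (26740 - 191*(-202) - 140*(-209) - 202*(-209))) = 4*√(14283 + (26740 + 38582 + 29260 + 42218)) = 4*√(14283 + 136800) = 4*√151083 = 4*(3*√16787) = 12*√16787 ≈ 1554.8)
1/(73228 + l) = 1/(73228 + 12*√16787)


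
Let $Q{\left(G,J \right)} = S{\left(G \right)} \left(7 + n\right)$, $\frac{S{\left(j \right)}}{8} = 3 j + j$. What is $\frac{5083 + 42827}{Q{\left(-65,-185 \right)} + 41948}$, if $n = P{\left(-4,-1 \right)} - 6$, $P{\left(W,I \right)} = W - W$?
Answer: $\frac{23955}{19934} \approx 1.2017$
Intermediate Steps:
$P{\left(W,I \right)} = 0$
$S{\left(j \right)} = 32 j$ ($S{\left(j \right)} = 8 \left(3 j + j\right) = 8 \cdot 4 j = 32 j$)
$n = -6$ ($n = 0 - 6 = -6$)
$Q{\left(G,J \right)} = 32 G$ ($Q{\left(G,J \right)} = 32 G \left(7 - 6\right) = 32 G 1 = 32 G$)
$\frac{5083 + 42827}{Q{\left(-65,-185 \right)} + 41948} = \frac{5083 + 42827}{32 \left(-65\right) + 41948} = \frac{47910}{-2080 + 41948} = \frac{47910}{39868} = 47910 \cdot \frac{1}{39868} = \frac{23955}{19934}$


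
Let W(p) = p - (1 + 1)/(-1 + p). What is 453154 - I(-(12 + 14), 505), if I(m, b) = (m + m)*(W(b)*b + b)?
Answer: 865658417/63 ≈ 1.3741e+7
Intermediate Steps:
W(p) = p - 2/(-1 + p)
I(m, b) = 2*m*(b + b*(-2 + b**2 - b)/(-1 + b)) (I(m, b) = (m + m)*(((-2 + b**2 - b)/(-1 + b))*b + b) = (2*m)*(b*(-2 + b**2 - b)/(-1 + b) + b) = (2*m)*(b + b*(-2 + b**2 - b)/(-1 + b)) = 2*m*(b + b*(-2 + b**2 - b)/(-1 + b)))
453154 - I(-(12 + 14), 505) = 453154 - 2*505*(-(12 + 14))*(-3 + 505**2)/(-1 + 505) = 453154 - 2*505*(-1*26)*(-3 + 255025)/504 = 453154 - 2*505*(-26)*255022/504 = 453154 - 1*(-837109715/63) = 453154 + 837109715/63 = 865658417/63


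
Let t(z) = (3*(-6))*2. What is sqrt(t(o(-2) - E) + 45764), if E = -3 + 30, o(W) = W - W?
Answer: 4*sqrt(2858) ≈ 213.84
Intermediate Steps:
o(W) = 0
E = 27
t(z) = -36 (t(z) = -18*2 = -36)
sqrt(t(o(-2) - E) + 45764) = sqrt(-36 + 45764) = sqrt(45728) = 4*sqrt(2858)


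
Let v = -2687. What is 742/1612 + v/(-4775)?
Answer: 3937247/3848650 ≈ 1.0230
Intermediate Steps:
742/1612 + v/(-4775) = 742/1612 - 2687/(-4775) = 742*(1/1612) - 2687*(-1/4775) = 371/806 + 2687/4775 = 3937247/3848650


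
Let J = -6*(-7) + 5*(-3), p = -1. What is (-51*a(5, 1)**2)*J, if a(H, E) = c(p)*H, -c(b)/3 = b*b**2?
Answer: -309825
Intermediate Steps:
c(b) = -3*b**3 (c(b) = -3*b*b**2 = -3*b**3)
a(H, E) = 3*H (a(H, E) = (-3*(-1)**3)*H = (-3*(-1))*H = 3*H)
J = 27 (J = 42 - 15 = 27)
(-51*a(5, 1)**2)*J = -51*(3*5)**2*27 = -51*15**2*27 = -51*225*27 = -11475*27 = -309825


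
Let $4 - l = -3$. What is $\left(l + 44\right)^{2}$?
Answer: $2601$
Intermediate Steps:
$l = 7$ ($l = 4 - -3 = 4 + 3 = 7$)
$\left(l + 44\right)^{2} = \left(7 + 44\right)^{2} = 51^{2} = 2601$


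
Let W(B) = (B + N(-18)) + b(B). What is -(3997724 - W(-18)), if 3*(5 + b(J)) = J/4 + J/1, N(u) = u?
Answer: -7995545/2 ≈ -3.9978e+6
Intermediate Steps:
b(J) = -5 + 5*J/12 (b(J) = -5 + (J/4 + J/1)/3 = -5 + (J*(¼) + J*1)/3 = -5 + (J/4 + J)/3 = -5 + (5*J/4)/3 = -5 + 5*J/12)
W(B) = -23 + 17*B/12 (W(B) = (B - 18) + (-5 + 5*B/12) = (-18 + B) + (-5 + 5*B/12) = -23 + 17*B/12)
-(3997724 - W(-18)) = -(3997724 - (-23 + (17/12)*(-18))) = -(3997724 - (-23 - 51/2)) = -(3997724 - 1*(-97/2)) = -(3997724 + 97/2) = -1*7995545/2 = -7995545/2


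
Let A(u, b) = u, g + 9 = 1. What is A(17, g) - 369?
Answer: -352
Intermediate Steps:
g = -8 (g = -9 + 1 = -8)
A(17, g) - 369 = 17 - 369 = -352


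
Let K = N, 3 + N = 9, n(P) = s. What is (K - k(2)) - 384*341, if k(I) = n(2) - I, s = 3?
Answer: -130939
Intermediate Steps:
n(P) = 3
N = 6 (N = -3 + 9 = 6)
K = 6
k(I) = 3 - I
(K - k(2)) - 384*341 = (6 - (3 - 1*2)) - 384*341 = (6 - (3 - 2)) - 130944 = (6 - 1*1) - 130944 = (6 - 1) - 130944 = 5 - 130944 = -130939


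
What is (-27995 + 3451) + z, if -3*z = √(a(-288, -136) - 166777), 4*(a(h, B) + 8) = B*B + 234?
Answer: -24544 - I*√648410/6 ≈ -24544.0 - 134.21*I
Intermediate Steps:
a(h, B) = 101/2 + B²/4 (a(h, B) = -8 + (B*B + 234)/4 = -8 + (B² + 234)/4 = -8 + (234 + B²)/4 = -8 + (117/2 + B²/4) = 101/2 + B²/4)
z = -I*√648410/6 (z = -√((101/2 + (¼)*(-136)²) - 166777)/3 = -√((101/2 + (¼)*18496) - 166777)/3 = -√((101/2 + 4624) - 166777)/3 = -√(9349/2 - 166777)/3 = -I*√648410/6 ≈ -134.21*I)
(-27995 + 3451) + z = (-27995 + 3451) - I*√648410/6 = -24544 - I*√648410/6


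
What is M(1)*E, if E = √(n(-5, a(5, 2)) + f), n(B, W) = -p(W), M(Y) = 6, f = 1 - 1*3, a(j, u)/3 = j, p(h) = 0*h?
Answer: 6*I*√2 ≈ 8.4853*I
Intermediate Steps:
p(h) = 0
a(j, u) = 3*j
f = -2 (f = 1 - 3 = -2)
n(B, W) = 0 (n(B, W) = -1*0 = 0)
E = I*√2 (E = √(0 - 2) = √(-2) = I*√2 ≈ 1.4142*I)
M(1)*E = 6*(I*√2) = 6*I*√2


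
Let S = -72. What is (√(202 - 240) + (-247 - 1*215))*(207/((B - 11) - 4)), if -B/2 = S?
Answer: -31878/43 + 69*I*√38/43 ≈ -741.35 + 9.8917*I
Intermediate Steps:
B = 144 (B = -2*(-72) = 144)
(√(202 - 240) + (-247 - 1*215))*(207/((B - 11) - 4)) = (√(202 - 240) + (-247 - 1*215))*(207/((144 - 11) - 4)) = (√(-38) + (-247 - 215))*(207/(133 - 4)) = (I*√38 - 462)*(207/129) = (-462 + I*√38)*(207*(1/129)) = (-462 + I*√38)*(69/43) = -31878/43 + 69*I*√38/43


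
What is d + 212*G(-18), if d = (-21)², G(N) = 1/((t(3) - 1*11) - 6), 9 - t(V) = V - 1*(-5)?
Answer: 1711/4 ≈ 427.75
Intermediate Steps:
t(V) = 4 - V (t(V) = 9 - (V - 1*(-5)) = 9 - (V + 5) = 9 - (5 + V) = 9 + (-5 - V) = 4 - V)
G(N) = -1/16 (G(N) = 1/(((4 - 1*3) - 1*11) - 6) = 1/(((4 - 3) - 11) - 6) = 1/((1 - 11) - 6) = 1/(-10 - 6) = 1/(-16) = -1/16)
d = 441
d + 212*G(-18) = 441 + 212*(-1/16) = 441 - 53/4 = 1711/4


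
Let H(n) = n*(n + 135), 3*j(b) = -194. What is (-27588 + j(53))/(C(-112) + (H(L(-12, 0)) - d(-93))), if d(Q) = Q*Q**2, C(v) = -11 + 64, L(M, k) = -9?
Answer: -41479/1204914 ≈ -0.034425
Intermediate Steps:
C(v) = 53
j(b) = -194/3 (j(b) = (1/3)*(-194) = -194/3)
H(n) = n*(135 + n)
d(Q) = Q**3
(-27588 + j(53))/(C(-112) + (H(L(-12, 0)) - d(-93))) = (-27588 - 194/3)/(53 + (-9*(135 - 9) - 1*(-93)**3)) = -82958/(3*(53 + (-9*126 - 1*(-804357)))) = -82958/(3*(53 + (-1134 + 804357))) = -82958/(3*(53 + 803223)) = -82958/3/803276 = -82958/3*1/803276 = -41479/1204914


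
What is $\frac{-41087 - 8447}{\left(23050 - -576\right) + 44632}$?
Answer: $- \frac{24767}{34129} \approx -0.72569$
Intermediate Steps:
$\frac{-41087 - 8447}{\left(23050 - -576\right) + 44632} = - \frac{49534}{\left(23050 + 576\right) + 44632} = - \frac{49534}{23626 + 44632} = - \frac{49534}{68258} = \left(-49534\right) \frac{1}{68258} = - \frac{24767}{34129}$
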